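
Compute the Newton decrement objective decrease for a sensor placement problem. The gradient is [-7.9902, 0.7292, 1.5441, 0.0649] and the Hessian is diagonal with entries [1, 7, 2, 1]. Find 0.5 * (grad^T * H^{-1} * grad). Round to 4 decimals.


Step 1: H is diagonal, so H^(-1) * g = [-7.9902, 0.1042, 0.7721, 0.0649].
Step 2: g^T H^(-1) g = sum_i g_i^2 / H_ii
  = (-7.9902)^2/1 + (0.7292)^2/7 + (1.5441)^2/2 + (0.0649)^2/1
  = 63.8433 + 0.076 + 1.1921 + 0.0042 = 65.1156
Step 3: Objective decrease = 0.5 * g^T H^(-1) g = 32.5578


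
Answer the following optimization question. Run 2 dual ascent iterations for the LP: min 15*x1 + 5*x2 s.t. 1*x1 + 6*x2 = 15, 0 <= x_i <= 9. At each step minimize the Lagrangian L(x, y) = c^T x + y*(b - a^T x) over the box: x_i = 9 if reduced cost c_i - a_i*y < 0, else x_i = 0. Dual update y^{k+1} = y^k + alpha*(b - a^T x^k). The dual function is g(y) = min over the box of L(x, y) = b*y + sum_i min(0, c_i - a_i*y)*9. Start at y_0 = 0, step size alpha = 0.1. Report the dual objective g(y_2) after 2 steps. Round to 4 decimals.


Dual ascent for LP: min 15*x1 + 5*x2, 1*x1 + 6*x2 = 15, 0 <= x_i <= 9
Step 1: y^k = 0.0, reduced costs: (15.0, 5.0)
  x^k = (0.0, 0.0), subgradient = b - a^T x = 15.0
  y^{k+1} = 0.0 + 0.1*15.0 = 1.5
Step 2: y^k = 1.5, reduced costs: (13.5, -4.0)
  x^k = (0.0, 9.0), subgradient = b - a^T x = -39.0
  y^{k+1} = 1.5 + 0.1*-39.0 = -2.4
Dual objective at y_2 = -2.4: reduced costs (17.4, 19.4), box minimizer x = (0.0, 0.0)
g(y_2) = b*y + (c1 - a1*y)*x1 + (c2 - a2*y)*x2 = 15*(-2.4) + 17.4*0.0 + 19.4*0.0 = -36.0 + 0.0 + 0.0 = -36.0


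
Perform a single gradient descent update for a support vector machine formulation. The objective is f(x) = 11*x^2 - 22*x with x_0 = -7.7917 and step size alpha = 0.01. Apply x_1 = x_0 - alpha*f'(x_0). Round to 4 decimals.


We compute the gradient at x_0 and apply the update.
f'(x) = 22*x - 22
f'(-7.7917) = 22*-7.7917 - 22 = -193.4174
x_1 = -7.7917 - 0.01*-193.4174 = -5.8575


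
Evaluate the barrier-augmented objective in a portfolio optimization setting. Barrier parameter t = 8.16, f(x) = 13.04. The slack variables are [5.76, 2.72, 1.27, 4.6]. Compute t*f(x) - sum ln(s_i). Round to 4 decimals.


Step 1: Compute log-barrier.
ln values: [1.7509, 1.0006, 0.239, 1.5261]
phi = -(1.7509 + 1.0006 + 0.239 + 1.5261) = -4.5166
Step 2: Compute augmented objective.
t*f(x) = 8.16*13.04 = 106.4064
Total = 106.4064 - 4.5166 = 101.8898


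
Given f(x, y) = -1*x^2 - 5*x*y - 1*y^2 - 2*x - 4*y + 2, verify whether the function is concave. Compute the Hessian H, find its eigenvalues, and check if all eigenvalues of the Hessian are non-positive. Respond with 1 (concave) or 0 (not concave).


The Hessian of f(x,y) = -1*x^2 - 5*x*y - 1*y^2 - 2*x - 4*y + 2 is:
H = [[-2, -5], [-5, -2]]
Trace = -2 - 2 = -4
Determinant = -2*-2 - (-5)^2 = -21
Discriminant = (-4)^2 - 4*-21 = 100.0
Eigenvalues: lambda_1 = -7.0, lambda_2 = 3.0
The function is not concave.

0


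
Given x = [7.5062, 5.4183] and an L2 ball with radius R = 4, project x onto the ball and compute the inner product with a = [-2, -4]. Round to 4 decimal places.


Step 1: Compute ||x|| (intermediates to 6 decimals).
||x|| = sqrt(7.5062^2 + 5.4183^2) = 9.257484
Step 2: Project.
Since ||x|| > R, scale = R/||x|| = 4/9.257484 = 0.432083, proj(x) = scale * x
proj(x) = [3.243301, 2.341155]
Step 3: Dot product.
a^T * proj(x) = -2*3.243301 - 4*2.341155 = -15.8512


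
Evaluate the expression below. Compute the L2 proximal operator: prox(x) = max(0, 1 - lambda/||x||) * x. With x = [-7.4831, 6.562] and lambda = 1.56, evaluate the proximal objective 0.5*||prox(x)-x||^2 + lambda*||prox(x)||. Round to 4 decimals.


Step 1: Compute ||x||.
||x|| = 9.9527
Step 2: Compute scaling factor.
scale = max(0, 1 - 1.56/9.9527) = 0.8433
Step 3: prox(x) = [-6.3102, 5.5335]
||prox(x)|| = 8.3927
Step 4: Proximal objective.
0.5*||prox-x||^2 = 1.2168
lambda*||prox|| = 13.0926
Total = 14.3094


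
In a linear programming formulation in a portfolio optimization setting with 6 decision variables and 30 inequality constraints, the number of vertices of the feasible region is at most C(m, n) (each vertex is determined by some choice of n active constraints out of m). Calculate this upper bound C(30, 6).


Each vertex corresponds to some choice of n active constraints out of m, so the number of vertices is at most C(m, n) = m! / (n!(m-n)!).
m = 30, n = 6
Numerator: 30 * 29 * 28 * 27 * 26 * 25
Denominator: 6! = 720
C(30, 6) = 593775


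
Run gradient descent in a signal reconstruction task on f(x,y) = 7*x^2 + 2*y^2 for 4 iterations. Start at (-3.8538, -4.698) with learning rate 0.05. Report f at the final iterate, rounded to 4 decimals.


Gradient descent on f(x,y) = 7*x^2 + 2*y^2.
Starting point: (-3.8538, -4.698), alpha = 0.05
Step 1: grad_x = 2*7*-3.8538 = -53.9532, grad_y = 2*2*-4.698 = -18.792
  x_1 = -3.8538 - 0.05*-53.9532 = -1.1561
  y_1 = -4.698 - 0.05*-18.792 = -3.7584
Step 2: grad_x = 2*7*-1.1561 = -16.186, grad_y = 2*2*-3.7584 = -15.0336
  x_2 = -1.1561 - 0.05*-16.186 = -0.3468
  y_2 = -3.7584 - 0.05*-15.0336 = -3.0067
Step 3: grad_x = 2*7*-0.3468 = -4.8558, grad_y = 2*2*-3.0067 = -12.0269
  x_3 = -0.3468 - 0.05*-4.8558 = -0.1041
  y_3 = -3.0067 - 0.05*-12.0269 = -2.4054
Step 4: grad_x = 2*7*-0.1041 = -1.4567, grad_y = 2*2*-2.4054 = -9.6215
  x_4 = -0.1041 - 0.05*-1.4567 = -0.0312
  y_4 = -2.4054 - 0.05*-9.6215 = -1.9243
f(-0.0312, -1.9243) = 7*(-0.0312)^2 + 2*(-1.9243)^2 = 7.4127


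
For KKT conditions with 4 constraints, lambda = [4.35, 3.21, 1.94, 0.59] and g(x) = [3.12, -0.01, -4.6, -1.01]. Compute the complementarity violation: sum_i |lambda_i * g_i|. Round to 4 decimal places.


KKT complementary slackness check:
lambda_1 * g_1 = 4.35 * 3.12 = 13.572
lambda_2 * g_2 = 3.21 * -0.01 = -0.0321
lambda_3 * g_3 = 1.94 * -4.6 = -8.924
lambda_4 * g_4 = 0.59 * -1.01 = -0.5959
Total violation = 13.572 + 0.0321 + 8.924 + 0.5959 = 23.124


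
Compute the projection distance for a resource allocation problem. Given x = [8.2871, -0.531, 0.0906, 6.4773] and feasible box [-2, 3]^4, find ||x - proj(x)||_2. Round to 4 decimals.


Project each component onto [-2, 3].
clip(8.2871) = 3.0, clip(-0.531) = -0.531, clip(0.0906) = 0.0906, clip(6.4773) = 3.0
Projection = [3.0, -0.531, 0.0906, 3.0]
Squared diffs: [27.9534, 0.0, 0.0, 12.0916]
Distance = sqrt(40.045) = 6.3281


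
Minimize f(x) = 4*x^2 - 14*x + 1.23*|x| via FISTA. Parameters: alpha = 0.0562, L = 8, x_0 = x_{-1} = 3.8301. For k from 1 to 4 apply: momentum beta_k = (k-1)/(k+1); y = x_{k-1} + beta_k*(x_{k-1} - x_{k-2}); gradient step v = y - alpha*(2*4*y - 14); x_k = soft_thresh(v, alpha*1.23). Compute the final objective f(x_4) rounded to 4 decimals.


FISTA on f(x) = 4*x^2 - 14*x + 1.23*|x|
L = 8, alpha = 0.0562
Iteration 1: beta = 0.0, y = 3.8301 + 0.0*(3.8301 - 3.8301) = 3.8301
  grad(y) = 16.6408, v = y - alpha*grad = 2.8949
  prox(v) = soft_thresh(2.8949, 0.0691) = 2.8258
Iteration 2: beta = 0.3333, y = 2.8258 + 0.3333*(2.8258 - 3.8301) = 2.491
  grad(y) = 5.9279, v = y - alpha*grad = 2.1578
  prox(v) = soft_thresh(2.1578, 0.0691) = 2.0887
Iteration 3: beta = 0.5, y = 2.0887 + 0.5*(2.0887 - 2.8258) = 1.7202
  grad(y) = -0.2385, v = y - alpha*grad = 1.7336
  prox(v) = soft_thresh(1.7336, 0.0691) = 1.6645
Iteration 4: beta = 0.6, y = 1.6645 + 0.6*(1.6645 - 2.0887) = 1.4099
  grad(y) = -2.7207, v = y - alpha*grad = 1.5628
  prox(v) = soft_thresh(1.5628, 0.0691) = 1.4937
f(x_4) = 4*1.4937^2 - 14*1.4937 + 1.23*|1.4937| = -10.15


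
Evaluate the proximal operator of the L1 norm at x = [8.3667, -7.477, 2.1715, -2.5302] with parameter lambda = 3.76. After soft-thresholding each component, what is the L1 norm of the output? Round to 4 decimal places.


Soft-thresholding with lambda = 3.76:
prox(8.3667) = sign(8.3667)*max(|8.3667| - 3.76, 0) = 4.6067
prox(-7.477) = sign(-7.477)*max(|-7.477| - 3.76, 0) = -3.717
prox(2.1715) = sign(2.1715)*max(|2.1715| - 3.76, 0) = 0.0
prox(-2.5302) = sign(-2.5302)*max(|-2.5302| - 3.76, 0) = 0.0
prox(x) = [4.6067, -3.717, 0.0, 0.0]
||prox(x)||_1 = 4.6067 + 3.717 + 0.0 + 0.0 = 8.3237


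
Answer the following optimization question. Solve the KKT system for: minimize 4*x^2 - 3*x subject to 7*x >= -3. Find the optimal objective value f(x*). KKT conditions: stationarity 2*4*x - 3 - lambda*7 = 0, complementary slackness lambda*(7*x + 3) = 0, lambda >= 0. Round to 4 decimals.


Step 1: Try lambda = 0 (constraint inactive).
Stationarity: 2*4*x - 3 = 0
x* = 3/(2*4) = 0.375
Check constraint: 7*0.375 = 2.625 >= -3 -- satisfied.
Step 2: Compute optimal value.
f(x*) = 4*0.375^2 - 3*0.375 = -0.5625


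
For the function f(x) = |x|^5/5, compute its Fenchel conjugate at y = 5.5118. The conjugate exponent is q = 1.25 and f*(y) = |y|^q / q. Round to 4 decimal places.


The conjugate exponent q satisfies 1/p + 1/q = 1.
p = 5, so q = 5/(5 - 1) = 1.25
|y|^q = 5.5118^1.25 = 8.4453
f*(5.5118) = 8.4453 / 1.25 = 6.7563


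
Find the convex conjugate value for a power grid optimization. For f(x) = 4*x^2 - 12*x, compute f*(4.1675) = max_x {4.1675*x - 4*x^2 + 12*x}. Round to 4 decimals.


f*(y) = sup_x {y*x - a*x^2 - b*x} = sup_x {(y-b)*x - a*x^2}
FOC: (y - b) - 2a*x = 0 => x* = (y - b)/(2a)
x* = (4.1675 + 12)/(2*4) = 2.0209
f*(4.1675) = (y-b)^2/(4a) = (4.1675 + 12)^2/(4*4)
= 261.3881/16 = 16.3368


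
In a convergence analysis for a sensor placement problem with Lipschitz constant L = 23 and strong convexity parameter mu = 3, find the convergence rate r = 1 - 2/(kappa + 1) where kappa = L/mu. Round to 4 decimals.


Step 1: Compute the condition number.
kappa = L/mu = 23/3 = 7.6667
Step 2: Compute the convergence rate.
r = 1 - 2/(kappa + 1) = 1 - 2*mu/(L + mu) = (L - mu)/(L + mu) = 20/26 = 0.7692


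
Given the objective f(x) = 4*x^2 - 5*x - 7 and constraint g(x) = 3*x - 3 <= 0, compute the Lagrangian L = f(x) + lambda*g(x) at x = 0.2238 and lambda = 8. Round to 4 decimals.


Step 1: Evaluate f(x).
f(0.2238) = 4*0.2238^2 - 5*0.2238 - 7 = -7.9187
Step 2: Evaluate g(x).
g(0.2238) = 3*0.2238 - 3 = -2.3286
Step 3: Compute Lagrangian.
L = -7.9187 + 8*-2.3286 = -26.5475


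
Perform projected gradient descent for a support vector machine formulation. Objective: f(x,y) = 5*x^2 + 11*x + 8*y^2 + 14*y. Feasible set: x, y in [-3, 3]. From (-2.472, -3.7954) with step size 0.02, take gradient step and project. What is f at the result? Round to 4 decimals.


Step 1: Compute gradient at (-2.472, -3.7954).
grad_x = 2*5*-2.472 + 11 = -13.72
grad_y = 2*8*-3.7954 + 14 = -46.7264
Step 2: Gradient step.
x_raw = -2.472 - 0.02*-13.72 = -2.1976
y_raw = -3.7954 - 0.02*-46.7264 = -2.8609
Step 3: Project onto [-3, 3].
x_proj = clip(-2.1976) = -2.1976
y_proj = clip(-2.8609) = -2.8609
Step 4: Evaluate f.
f(-2.1976, -2.8609) = 25.3981


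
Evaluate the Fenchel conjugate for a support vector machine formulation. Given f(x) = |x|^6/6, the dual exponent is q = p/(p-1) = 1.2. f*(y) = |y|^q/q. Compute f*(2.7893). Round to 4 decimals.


The conjugate exponent q satisfies 1/p + 1/q = 1.
p = 6, so q = 6/(6 - 1) = 1.2
|y|^q = 2.7893^1.2 = 3.4245
f*(2.7893) = 3.4245 / 1.2 = 2.8537


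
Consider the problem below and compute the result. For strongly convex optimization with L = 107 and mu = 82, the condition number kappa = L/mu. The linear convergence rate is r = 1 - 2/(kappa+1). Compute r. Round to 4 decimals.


Step 1: Compute the condition number.
kappa = L/mu = 107/82 = 1.3049
Step 2: Compute the convergence rate.
r = 1 - 2/(kappa + 1) = 1 - 2*mu/(L + mu) = (L - mu)/(L + mu) = 25/189 = 0.1323


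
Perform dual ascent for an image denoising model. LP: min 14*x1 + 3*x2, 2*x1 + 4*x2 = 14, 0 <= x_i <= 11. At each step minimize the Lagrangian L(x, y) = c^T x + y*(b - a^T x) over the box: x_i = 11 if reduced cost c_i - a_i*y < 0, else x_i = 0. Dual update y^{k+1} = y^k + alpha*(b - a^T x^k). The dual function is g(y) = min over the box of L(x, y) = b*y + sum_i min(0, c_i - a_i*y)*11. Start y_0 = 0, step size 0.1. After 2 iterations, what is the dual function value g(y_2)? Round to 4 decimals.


Dual ascent for LP: min 14*x1 + 3*x2, 2*x1 + 4*x2 = 14, 0 <= x_i <= 11
Step 1: y^k = 0.0, reduced costs: (14.0, 3.0)
  x^k = (0.0, 0.0), subgradient = b - a^T x = 14.0
  y^{k+1} = 0.0 + 0.1*14.0 = 1.4
Step 2: y^k = 1.4, reduced costs: (11.2, -2.6)
  x^k = (0.0, 11.0), subgradient = b - a^T x = -30.0
  y^{k+1} = 1.4 + 0.1*-30.0 = -1.6
Dual objective at y_2 = -1.6: reduced costs (17.2, 9.4), box minimizer x = (0.0, 0.0)
g(y_2) = b*y + (c1 - a1*y)*x1 + (c2 - a2*y)*x2 = 14*(-1.6) + 17.2*0.0 + 9.4*0.0 = -22.4 + 0.0 + 0.0 = -22.4


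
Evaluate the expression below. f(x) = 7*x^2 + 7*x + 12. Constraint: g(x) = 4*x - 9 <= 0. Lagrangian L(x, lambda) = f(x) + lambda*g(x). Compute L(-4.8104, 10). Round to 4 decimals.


Step 1: Evaluate f(x).
f(-4.8104) = 7*(-4.8104)^2 + 7*(-4.8104) + 12 = 140.3068
Step 2: Evaluate g(x).
g(-4.8104) = 4*-4.8104 - 9 = -28.2416
Step 3: Compute Lagrangian.
L = 140.3068 + 10*-28.2416 = -142.1092


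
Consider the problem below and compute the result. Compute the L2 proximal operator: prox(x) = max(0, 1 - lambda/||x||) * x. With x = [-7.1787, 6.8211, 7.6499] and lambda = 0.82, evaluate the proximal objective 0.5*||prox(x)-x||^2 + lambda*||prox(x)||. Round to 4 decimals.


Step 1: Compute ||x||.
||x|| = 12.5133
Step 2: Compute scaling factor.
scale = max(0, 1 - 0.82/12.5133) = 0.9345
Step 3: prox(x) = [-6.7083, 6.3741, 7.1486]
||prox(x)|| = 11.6933
Step 4: Proximal objective.
0.5*||prox-x||^2 = 0.3362
lambda*||prox|| = 9.5885
Total = 9.9247


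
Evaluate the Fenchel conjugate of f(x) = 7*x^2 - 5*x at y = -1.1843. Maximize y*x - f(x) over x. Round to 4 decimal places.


f*(y) = sup_x {y*x - a*x^2 - b*x} = sup_x {(y-b)*x - a*x^2}
FOC: (y - b) - 2a*x = 0 => x* = (y - b)/(2a)
x* = (-1.1843 + 5)/(2*7) = 0.2726
f*(-1.1843) = (y-b)^2/(4a) = (-1.1843 + 5)^2/(4*7)
= 14.5596/28 = 0.52


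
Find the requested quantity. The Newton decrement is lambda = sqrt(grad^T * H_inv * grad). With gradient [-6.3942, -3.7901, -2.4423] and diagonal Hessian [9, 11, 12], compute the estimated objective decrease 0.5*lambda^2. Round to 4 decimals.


Step 1: H is diagonal, so H^(-1) * g = [-0.7105, -0.3446, -0.2035].
Step 2: g^T H^(-1) g = sum_i g_i^2 / H_ii
  = (-6.3942)^2/9 + (-3.7901)^2/11 + (-2.4423)^2/12
  = 4.5429 + 1.3059 + 0.4971 = 6.3458
Step 3: Objective decrease = 0.5 * g^T H^(-1) g = 3.1729


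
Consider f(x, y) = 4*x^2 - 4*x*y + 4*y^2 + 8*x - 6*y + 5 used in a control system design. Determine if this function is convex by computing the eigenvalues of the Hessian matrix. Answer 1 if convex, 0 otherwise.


The Hessian of f(x,y) = 4*x^2 - 4*x*y + 4*y^2 + 8*x - 6*y + 5 is:
H = [[8, -4], [-4, 8]]
Trace = 8 + 8 = 16
Determinant = 8*8 - (-4)^2 = 48
Discriminant = (16)^2 - 4*48 = 64.0
Eigenvalues: lambda_1 = 4.0, lambda_2 = 12.0
The function is convex.

1


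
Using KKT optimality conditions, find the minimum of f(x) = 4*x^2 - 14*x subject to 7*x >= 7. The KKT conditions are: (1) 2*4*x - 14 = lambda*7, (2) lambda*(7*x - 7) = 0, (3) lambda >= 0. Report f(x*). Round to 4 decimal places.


Step 1: Try lambda = 0 (constraint inactive).
Stationarity: 2*4*x - 14 = 0
x* = 14/(2*4) = 1.75
Check constraint: 7*1.75 = 12.25 >= 7 -- satisfied.
Step 2: Compute optimal value.
f(x*) = 4*1.75^2 - 14*1.75 = -12.25


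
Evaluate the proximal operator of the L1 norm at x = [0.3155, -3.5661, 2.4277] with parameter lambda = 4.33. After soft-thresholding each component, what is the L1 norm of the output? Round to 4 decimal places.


Soft-thresholding with lambda = 4.33:
prox(0.3155) = sign(0.3155)*max(|0.3155| - 4.33, 0) = 0.0
prox(-3.5661) = sign(-3.5661)*max(|-3.5661| - 4.33, 0) = 0.0
prox(2.4277) = sign(2.4277)*max(|2.4277| - 4.33, 0) = 0.0
prox(x) = [0.0, 0.0, 0.0]
||prox(x)||_1 = 0.0 + 0.0 + 0.0 = 0.0


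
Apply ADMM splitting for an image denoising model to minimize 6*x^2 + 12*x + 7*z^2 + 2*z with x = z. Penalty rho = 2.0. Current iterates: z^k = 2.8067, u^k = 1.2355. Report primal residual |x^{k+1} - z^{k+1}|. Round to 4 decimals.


ADMM iteration with rho = 2.0, z^k = 2.8067, u^k = 1.2355
Step 1: x-update.
Minimize 6*x^2 + 12*x + (2.0/2)*(x - 2.8067 + 1.2355)^2
FOC: (2*6 + 2.0)*x = -12 + 2.0*(2.8067 - 1.2355)
x^{k+1} = -0.6327
Step 2: z-update.
Minimize 7*z^2 + 2*z + (2.0/2)*(-0.6327 - z + 1.2355)^2
FOC: (2*7 + 2.0)*z = -2 + 2.0*(-0.6327 + 1.2355)
z^{k+1} = -0.0496
Step 3: u-update.
u^{k+1} = 1.2355 - 0.6327 + 0.0496 = 0.6525
Step 4: Primal residual = |-0.6327 + 0.0496| = 0.583


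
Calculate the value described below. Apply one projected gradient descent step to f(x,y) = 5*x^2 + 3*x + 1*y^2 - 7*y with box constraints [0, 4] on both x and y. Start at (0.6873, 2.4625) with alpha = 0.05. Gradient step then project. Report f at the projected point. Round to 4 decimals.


Step 1: Compute gradient at (0.6873, 2.4625).
grad_x = 2*5*0.6873 + 3 = 9.873
grad_y = 2*1*2.4625 - 7 = -2.075
Step 2: Gradient step.
x_raw = 0.6873 - 0.05*9.873 = 0.1937
y_raw = 2.4625 - 0.05*-2.075 = 2.5663
Step 3: Project onto [0, 4].
x_proj = clip(0.1937) = 0.1937
y_proj = clip(2.5663) = 2.5663
Step 4: Evaluate f.
f(0.1937, 2.5663) = -10.6097


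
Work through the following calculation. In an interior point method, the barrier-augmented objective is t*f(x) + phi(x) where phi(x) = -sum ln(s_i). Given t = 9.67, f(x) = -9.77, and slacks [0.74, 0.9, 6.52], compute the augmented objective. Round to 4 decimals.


Step 1: Compute log-barrier.
ln values: [-0.3011, -0.1054, 1.8749]
phi = -(-0.3011 - 0.1054 + 1.8749) = -1.4684
Step 2: Compute augmented objective.
t*f(x) = 9.67*-9.77 = -94.4759
Total = -94.4759 - 1.4684 = -95.9443


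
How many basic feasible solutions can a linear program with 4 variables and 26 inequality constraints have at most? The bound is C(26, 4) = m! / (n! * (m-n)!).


Each vertex corresponds to some choice of n active constraints out of m, so the number of vertices is at most C(m, n) = m! / (n!(m-n)!).
m = 26, n = 4
Numerator: 26 * 25 * 24 * 23
Denominator: 4! = 24
C(26, 4) = 14950


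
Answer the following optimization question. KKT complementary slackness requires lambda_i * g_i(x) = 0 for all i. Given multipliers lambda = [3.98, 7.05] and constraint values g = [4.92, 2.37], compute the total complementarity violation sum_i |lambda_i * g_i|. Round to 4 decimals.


KKT complementary slackness check:
lambda_1 * g_1 = 3.98 * 4.92 = 19.5816
lambda_2 * g_2 = 7.05 * 2.37 = 16.7085
Total violation = 19.5816 + 16.7085 = 36.2901


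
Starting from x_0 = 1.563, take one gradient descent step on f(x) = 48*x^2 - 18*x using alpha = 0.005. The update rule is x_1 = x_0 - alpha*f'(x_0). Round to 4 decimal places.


We compute the gradient at x_0 and apply the update.
f'(x) = 96*x - 18
f'(1.563) = 96*1.563 - 18 = 132.048
x_1 = 1.563 - 0.005*132.048 = 0.9028


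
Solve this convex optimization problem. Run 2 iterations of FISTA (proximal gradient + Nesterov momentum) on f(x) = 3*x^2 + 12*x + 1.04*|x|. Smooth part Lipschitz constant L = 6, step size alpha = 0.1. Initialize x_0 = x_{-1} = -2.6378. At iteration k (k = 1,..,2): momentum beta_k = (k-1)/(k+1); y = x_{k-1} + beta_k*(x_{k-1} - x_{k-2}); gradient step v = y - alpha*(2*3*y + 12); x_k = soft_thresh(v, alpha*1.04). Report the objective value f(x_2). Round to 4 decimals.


FISTA on f(x) = 3*x^2 + 12*x + 1.04*|x|
L = 6, alpha = 0.1
Iteration 1: beta = 0.0, y = -2.6378 + 0.0*(-2.6378 + 2.6378) = -2.6378
  grad(y) = -3.8268, v = y - alpha*grad = -2.2551
  prox(v) = soft_thresh(-2.2551, 0.104) = -2.1511
Iteration 2: beta = 0.3333, y = -2.1511 + 0.3333*(-2.1511 + 2.6378) = -1.9889
  grad(y) = 0.0666, v = y - alpha*grad = -1.9956
  prox(v) = soft_thresh(-1.9956, 0.104) = -1.8916
f(x_2) = 3*(-1.8916)^2 + 12*(-1.8916) + 1.04*|-1.8916| = -9.9975


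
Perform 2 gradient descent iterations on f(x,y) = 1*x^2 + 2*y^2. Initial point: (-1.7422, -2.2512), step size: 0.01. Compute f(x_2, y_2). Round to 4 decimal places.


Gradient descent on f(x,y) = 1*x^2 + 2*y^2.
Starting point: (-1.7422, -2.2512), alpha = 0.01
Step 1: grad_x = 2*1*-1.7422 = -3.4844, grad_y = 2*2*-2.2512 = -9.0048
  x_1 = -1.7422 - 0.01*-3.4844 = -1.7074
  y_1 = -2.2512 - 0.01*-9.0048 = -2.1612
Step 2: grad_x = 2*1*-1.7074 = -3.4147, grad_y = 2*2*-2.1612 = -8.6446
  x_2 = -1.7074 - 0.01*-3.4147 = -1.6732
  y_2 = -2.1612 - 0.01*-8.6446 = -2.0747
f(-1.6732, -2.0747) = 1*(-1.6732)^2 + 2*(-2.0747)^2 = 11.4084


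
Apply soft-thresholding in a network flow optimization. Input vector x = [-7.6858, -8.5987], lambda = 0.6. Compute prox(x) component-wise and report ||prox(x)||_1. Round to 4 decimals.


Soft-thresholding with lambda = 0.6:
prox(-7.6858) = sign(-7.6858)*max(|-7.6858| - 0.6, 0) = -7.0858
prox(-8.5987) = sign(-8.5987)*max(|-8.5987| - 0.6, 0) = -7.9987
prox(x) = [-7.0858, -7.9987]
||prox(x)||_1 = 7.0858 + 7.9987 = 15.0845


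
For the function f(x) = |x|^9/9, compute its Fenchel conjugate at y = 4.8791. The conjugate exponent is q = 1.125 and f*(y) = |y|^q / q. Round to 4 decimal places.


The conjugate exponent q satisfies 1/p + 1/q = 1.
p = 9, so q = 9/(9 - 1) = 1.125
|y|^q = 4.8791^1.125 = 5.9482
f*(4.8791) = 5.9482 / 1.125 = 5.2872


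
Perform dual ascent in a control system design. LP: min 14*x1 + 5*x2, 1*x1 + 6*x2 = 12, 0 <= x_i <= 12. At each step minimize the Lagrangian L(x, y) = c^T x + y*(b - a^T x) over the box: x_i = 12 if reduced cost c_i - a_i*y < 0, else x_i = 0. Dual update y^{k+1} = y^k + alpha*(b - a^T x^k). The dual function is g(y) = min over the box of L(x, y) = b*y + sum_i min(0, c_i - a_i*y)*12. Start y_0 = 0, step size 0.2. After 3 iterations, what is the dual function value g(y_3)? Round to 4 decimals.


Dual ascent for LP: min 14*x1 + 5*x2, 1*x1 + 6*x2 = 12, 0 <= x_i <= 12
Step 1: y^k = 0.0, reduced costs: (14.0, 5.0)
  x^k = (0.0, 0.0), subgradient = b - a^T x = 12.0
  y^{k+1} = 0.0 + 0.2*12.0 = 2.4
Step 2: y^k = 2.4, reduced costs: (11.6, -9.4)
  x^k = (0.0, 12.0), subgradient = b - a^T x = -60.0
  y^{k+1} = 2.4 + 0.2*-60.0 = -9.6
Step 3: y^k = -9.6, reduced costs: (23.6, 62.6)
  x^k = (0.0, 0.0), subgradient = b - a^T x = 12.0
  y^{k+1} = -9.6 + 0.2*12.0 = -7.2
Dual objective at y_3 = -7.2: reduced costs (21.2, 48.2), box minimizer x = (0.0, 0.0)
g(y_3) = b*y + (c1 - a1*y)*x1 + (c2 - a2*y)*x2 = 12*(-7.2) + 21.2*0.0 + 48.2*0.0 = -86.4 + 0.0 + 0.0 = -86.4


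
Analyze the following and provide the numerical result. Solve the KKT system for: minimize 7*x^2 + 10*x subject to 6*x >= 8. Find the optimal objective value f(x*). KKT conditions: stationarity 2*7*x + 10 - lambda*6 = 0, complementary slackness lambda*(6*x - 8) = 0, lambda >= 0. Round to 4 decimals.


Step 1: Try lambda = 0 (constraint inactive).
x_unc = -10/(2*7) = -0.7143
Check: 6*-0.7143 = -4.2858 < 8 -- violated!
Step 2: Constraint must be active: 6*x = 8
x* = 8/6 = 4/3 = 1.3333 (rounded; the exact value 4/3 is used below)
lambda = (2*7*(4/3) + 10)/6 = 4.7778
Step 3: Compute optimal value.
f(x*) = 7*(4/3)^2 + 10*(4/3) = 25.7778


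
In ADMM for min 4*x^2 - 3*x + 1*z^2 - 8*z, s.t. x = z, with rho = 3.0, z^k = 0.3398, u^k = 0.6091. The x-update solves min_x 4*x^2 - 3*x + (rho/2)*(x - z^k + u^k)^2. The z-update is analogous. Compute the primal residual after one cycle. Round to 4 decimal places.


ADMM iteration with rho = 3.0, z^k = 0.3398, u^k = 0.6091
Step 1: x-update.
Minimize 4*x^2 - 3*x + (3.0/2)*(x - 0.3398 + 0.6091)^2
FOC: (2*4 + 3.0)*x = 3 + 3.0*(0.3398 - 0.6091)
x^{k+1} = 0.1993
Step 2: z-update.
Minimize 1*z^2 - 8*z + (3.0/2)*(0.1993 - z + 0.6091)^2
FOC: (2*1 + 3.0)*z = 8 + 3.0*(0.1993 + 0.6091)
z^{k+1} = 2.085
Step 3: u-update.
u^{k+1} = 0.6091 + 0.1993 - 2.085 = -1.2766
Step 4: Primal residual = |0.1993 - 2.085| = 1.8857


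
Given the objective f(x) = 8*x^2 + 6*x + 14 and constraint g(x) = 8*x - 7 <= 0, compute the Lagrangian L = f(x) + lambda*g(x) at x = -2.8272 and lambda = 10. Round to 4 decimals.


Step 1: Evaluate f(x).
f(-2.8272) = 8*(-2.8272)^2 + 6*(-2.8272) + 14 = 60.9813
Step 2: Evaluate g(x).
g(-2.8272) = 8*-2.8272 - 7 = -29.6176
Step 3: Compute Lagrangian.
L = 60.9813 + 10*-29.6176 = -235.1947


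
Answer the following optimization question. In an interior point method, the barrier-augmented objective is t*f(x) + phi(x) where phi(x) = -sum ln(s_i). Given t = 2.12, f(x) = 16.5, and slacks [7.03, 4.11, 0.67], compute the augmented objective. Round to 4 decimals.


Step 1: Compute log-barrier.
ln values: [1.9502, 1.4134, -0.4005]
phi = -(1.9502 + 1.4134 - 0.4005) = -2.9631
Step 2: Compute augmented objective.
t*f(x) = 2.12*16.5 = 34.98
Total = 34.98 - 2.9631 = 32.0169


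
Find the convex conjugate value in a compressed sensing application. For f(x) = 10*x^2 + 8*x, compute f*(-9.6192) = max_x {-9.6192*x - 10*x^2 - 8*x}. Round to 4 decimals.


f*(y) = sup_x {y*x - a*x^2 - b*x} = sup_x {(y-b)*x - a*x^2}
FOC: (y - b) - 2a*x = 0 => x* = (y - b)/(2a)
x* = (-9.6192 - 8)/(2*10) = -0.881
f*(-9.6192) = (y-b)^2/(4a) = (-9.6192 - 8)^2/(4*10)
= 310.4362/40 = 7.7609


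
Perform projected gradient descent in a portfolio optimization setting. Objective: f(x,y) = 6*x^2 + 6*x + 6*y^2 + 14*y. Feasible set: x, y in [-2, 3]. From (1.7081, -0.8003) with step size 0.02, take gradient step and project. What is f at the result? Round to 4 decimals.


Step 1: Compute gradient at (1.7081, -0.8003).
grad_x = 2*6*1.7081 + 6 = 26.4972
grad_y = 2*6*-0.8003 + 14 = 4.3964
Step 2: Gradient step.
x_raw = 1.7081 - 0.02*26.4972 = 1.1782
y_raw = -0.8003 - 0.02*4.3964 = -0.8882
Step 3: Project onto [-2, 3].
x_proj = clip(1.1782) = 1.1782
y_proj = clip(-0.8882) = -0.8882
Step 4: Evaluate f.
f(1.1782, -0.8882) = 7.6957


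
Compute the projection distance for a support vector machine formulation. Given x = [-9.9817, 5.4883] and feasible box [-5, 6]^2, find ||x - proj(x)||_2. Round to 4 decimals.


Project each component onto [-5, 6].
clip(-9.9817) = -5.0, clip(5.4883) = 5.4883
Projection = [-5.0, 5.4883]
Squared diffs: [24.8173, 0.0]
Distance = sqrt(24.8173) = 4.9817


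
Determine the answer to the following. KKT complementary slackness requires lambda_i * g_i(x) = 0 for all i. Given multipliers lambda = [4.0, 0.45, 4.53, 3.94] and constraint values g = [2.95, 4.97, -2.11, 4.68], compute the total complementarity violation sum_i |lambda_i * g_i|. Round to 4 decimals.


KKT complementary slackness check:
lambda_1 * g_1 = 4.0 * 2.95 = 11.8
lambda_2 * g_2 = 0.45 * 4.97 = 2.2365
lambda_3 * g_3 = 4.53 * -2.11 = -9.5583
lambda_4 * g_4 = 3.94 * 4.68 = 18.4392
Total violation = 11.8 + 2.2365 + 9.5583 + 18.4392 = 42.034


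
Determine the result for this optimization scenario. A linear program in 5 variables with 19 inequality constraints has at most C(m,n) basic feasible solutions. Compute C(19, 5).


Each vertex corresponds to some choice of n active constraints out of m, so the number of vertices is at most C(m, n) = m! / (n!(m-n)!).
m = 19, n = 5
Numerator: 19 * 18 * 17 * 16 * 15
Denominator: 5! = 120
C(19, 5) = 11628


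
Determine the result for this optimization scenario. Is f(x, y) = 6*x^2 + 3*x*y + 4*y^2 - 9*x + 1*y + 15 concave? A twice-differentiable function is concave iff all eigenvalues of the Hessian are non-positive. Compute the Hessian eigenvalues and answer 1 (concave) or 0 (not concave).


The Hessian of f(x,y) = 6*x^2 + 3*x*y + 4*y^2 - 9*x + 1*y + 15 is:
H = [[12, 3], [3, 8]]
Trace = 12 + 8 = 20
Determinant = 12*8 - (3)^2 = 87
Discriminant = (20)^2 - 4*87 = 52.0
Eigenvalues: lambda_1 = 6.3944, lambda_2 = 13.6056
The function is not concave.

0


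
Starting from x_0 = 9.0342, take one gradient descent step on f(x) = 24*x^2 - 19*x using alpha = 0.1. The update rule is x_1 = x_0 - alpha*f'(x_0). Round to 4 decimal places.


We compute the gradient at x_0 and apply the update.
f'(x) = 48*x - 19
f'(9.0342) = 48*9.0342 - 19 = 414.6416
x_1 = 9.0342 - 0.1*414.6416 = -32.43


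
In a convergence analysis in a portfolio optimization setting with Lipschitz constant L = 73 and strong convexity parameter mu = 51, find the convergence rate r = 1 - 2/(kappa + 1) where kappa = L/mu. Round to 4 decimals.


Step 1: Compute the condition number.
kappa = L/mu = 73/51 = 1.4314
Step 2: Compute the convergence rate.
r = 1 - 2/(kappa + 1) = 1 - 2*mu/(L + mu) = (L - mu)/(L + mu) = 22/124 = 0.1774


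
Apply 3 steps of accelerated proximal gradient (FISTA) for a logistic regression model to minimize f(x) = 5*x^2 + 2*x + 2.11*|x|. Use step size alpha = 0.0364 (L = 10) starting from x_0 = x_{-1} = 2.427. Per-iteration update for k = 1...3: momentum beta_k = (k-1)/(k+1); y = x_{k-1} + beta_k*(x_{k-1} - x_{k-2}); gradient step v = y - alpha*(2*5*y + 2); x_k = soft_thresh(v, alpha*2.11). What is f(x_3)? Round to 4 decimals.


FISTA on f(x) = 5*x^2 + 2*x + 2.11*|x|
L = 10, alpha = 0.0364
Iteration 1: beta = 0.0, y = 2.427 + 0.0*(2.427 - 2.427) = 2.427
  grad(y) = 26.27, v = y - alpha*grad = 1.4708
  prox(v) = soft_thresh(1.4708, 0.0768) = 1.394
Iteration 2: beta = 0.3333, y = 1.394 + 0.3333*(1.394 - 2.427) = 1.0496
  grad(y) = 12.4962, v = y - alpha*grad = 0.5948
  prox(v) = soft_thresh(0.5948, 0.0768) = 0.518
Iteration 3: beta = 0.5, y = 0.518 + 0.5*(0.518 - 1.394) = 0.08
  grad(y) = 2.7995, v = y - alpha*grad = -0.022
  prox(v) = soft_thresh(-0.022, 0.0768) = 0.0
f(x_3) = 5*0.0^2 + 2*0.0 + 2.11*|0.0| = 0.0


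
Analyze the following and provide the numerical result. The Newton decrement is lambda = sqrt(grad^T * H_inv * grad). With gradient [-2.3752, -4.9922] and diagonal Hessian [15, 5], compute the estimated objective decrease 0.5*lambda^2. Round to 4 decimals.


Step 1: H is diagonal, so H^(-1) * g = [-0.1583, -0.9984].
Step 2: g^T H^(-1) g = sum_i g_i^2 / H_ii
  = (-2.3752)^2/15 + (-4.9922)^2/5
  = 0.3761 + 4.9844 = 5.3605
Step 3: Objective decrease = 0.5 * g^T H^(-1) g = 2.6803


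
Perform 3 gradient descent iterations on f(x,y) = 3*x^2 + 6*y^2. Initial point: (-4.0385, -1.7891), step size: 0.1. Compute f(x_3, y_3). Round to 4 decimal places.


Gradient descent on f(x,y) = 3*x^2 + 6*y^2.
Starting point: (-4.0385, -1.7891), alpha = 0.1
Step 1: grad_x = 2*3*-4.0385 = -24.231, grad_y = 2*6*-1.7891 = -21.4692
  x_1 = -4.0385 - 0.1*-24.231 = -1.6154
  y_1 = -1.7891 - 0.1*-21.4692 = 0.3578
Step 2: grad_x = 2*3*-1.6154 = -9.6924, grad_y = 2*6*0.3578 = 4.2938
  x_2 = -1.6154 - 0.1*-9.6924 = -0.6462
  y_2 = 0.3578 - 0.1*4.2938 = -0.0716
Step 3: grad_x = 2*3*-0.6462 = -3.877, grad_y = 2*6*-0.0716 = -0.8588
  x_3 = -0.6462 - 0.1*-3.877 = -0.2585
  y_3 = -0.0716 - 0.1*-0.8588 = 0.0143
f(-0.2585, 0.0143) = 3*(-0.2585)^2 + 6*0.0143^2 = 0.2016


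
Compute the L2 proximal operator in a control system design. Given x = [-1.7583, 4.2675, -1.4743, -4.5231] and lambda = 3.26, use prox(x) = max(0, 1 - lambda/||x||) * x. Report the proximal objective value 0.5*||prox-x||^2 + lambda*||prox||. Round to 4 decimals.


Step 1: Compute ||x||.
||x|| = 6.6284
Step 2: Compute scaling factor.
scale = max(0, 1 - 3.26/6.6284) = 0.5082
Step 3: prox(x) = [-0.8935, 2.1686, -0.7492, -2.2985]
||prox(x)|| = 3.3684
Step 4: Proximal objective.
0.5*||prox-x||^2 = 5.3138
lambda*||prox|| = 10.981
Total = 16.2947


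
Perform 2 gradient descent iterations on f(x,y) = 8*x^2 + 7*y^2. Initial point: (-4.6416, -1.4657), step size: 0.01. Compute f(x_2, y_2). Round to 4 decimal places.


Gradient descent on f(x,y) = 8*x^2 + 7*y^2.
Starting point: (-4.6416, -1.4657), alpha = 0.01
Step 1: grad_x = 2*8*-4.6416 = -74.2656, grad_y = 2*7*-1.4657 = -20.5198
  x_1 = -4.6416 - 0.01*-74.2656 = -3.8989
  y_1 = -1.4657 - 0.01*-20.5198 = -1.2605
Step 2: grad_x = 2*8*-3.8989 = -62.3831, grad_y = 2*7*-1.2605 = -17.647
  x_2 = -3.8989 - 0.01*-62.3831 = -3.2751
  y_2 = -1.2605 - 0.01*-17.647 = -1.084
f(-3.2751, -1.084) = 8*(-3.2751)^2 + 7*(-1.084)^2 = 94.0368


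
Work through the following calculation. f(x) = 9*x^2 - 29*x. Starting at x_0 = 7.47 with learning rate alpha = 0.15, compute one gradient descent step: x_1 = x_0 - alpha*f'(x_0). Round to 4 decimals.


We compute the gradient at x_0 and apply the update.
f'(x) = 18*x - 29
f'(7.47) = 18*7.47 - 29 = 105.46
x_1 = 7.47 - 0.15*105.46 = -8.349


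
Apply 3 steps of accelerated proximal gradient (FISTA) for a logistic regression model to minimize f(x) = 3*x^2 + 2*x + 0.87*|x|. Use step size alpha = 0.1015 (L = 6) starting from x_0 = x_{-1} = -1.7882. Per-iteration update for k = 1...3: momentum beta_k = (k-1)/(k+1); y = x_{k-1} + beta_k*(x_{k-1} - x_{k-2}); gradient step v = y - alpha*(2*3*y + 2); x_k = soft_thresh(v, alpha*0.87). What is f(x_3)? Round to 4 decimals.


FISTA on f(x) = 3*x^2 + 2*x + 0.87*|x|
L = 6, alpha = 0.1015
Iteration 1: beta = 0.0, y = -1.7882 + 0.0*(-1.7882 + 1.7882) = -1.7882
  grad(y) = -8.7292, v = y - alpha*grad = -0.9022
  prox(v) = soft_thresh(-0.9022, 0.0883) = -0.8139
Iteration 2: beta = 0.3333, y = -0.8139 + 0.3333*(-0.8139 + 1.7882) = -0.4891
  grad(y) = -0.9346, v = y - alpha*grad = -0.3942
  prox(v) = soft_thresh(-0.3942, 0.0883) = -0.3059
Iteration 3: beta = 0.5, y = -0.3059 + 0.5*(-0.3059 + 0.8139) = -0.052
  grad(y) = 1.6882, v = y - alpha*grad = -0.2233
  prox(v) = soft_thresh(-0.2233, 0.0883) = -0.135
f(x_3) = 3*(-0.135)^2 + 2*(-0.135) + 0.87*|-0.135| = -0.0979


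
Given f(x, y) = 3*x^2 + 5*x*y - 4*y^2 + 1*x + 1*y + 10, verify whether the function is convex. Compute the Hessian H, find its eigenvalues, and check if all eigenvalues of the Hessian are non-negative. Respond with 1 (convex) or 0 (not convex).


The Hessian of f(x,y) = 3*x^2 + 5*x*y - 4*y^2 + 1*x + 1*y + 10 is:
H = [[6, 5], [5, -8]]
Trace = 6 - 8 = -2
Determinant = 6*-8 - (5)^2 = -73
Discriminant = (-2)^2 - 4*-73 = 296.0
Eigenvalues: lambda_1 = -9.6023, lambda_2 = 7.6023
The function is not convex.

0


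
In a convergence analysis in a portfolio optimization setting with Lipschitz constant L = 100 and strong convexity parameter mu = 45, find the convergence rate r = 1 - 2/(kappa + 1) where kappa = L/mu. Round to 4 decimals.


Step 1: Compute the condition number.
kappa = L/mu = 100/45 = 2.2222
Step 2: Compute the convergence rate.
r = 1 - 2/(kappa + 1) = 1 - 2*mu/(L + mu) = (L - mu)/(L + mu) = 55/145 = 0.3793


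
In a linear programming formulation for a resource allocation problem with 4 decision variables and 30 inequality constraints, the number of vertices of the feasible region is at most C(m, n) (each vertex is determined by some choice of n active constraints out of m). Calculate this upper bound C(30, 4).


Each vertex corresponds to some choice of n active constraints out of m, so the number of vertices is at most C(m, n) = m! / (n!(m-n)!).
m = 30, n = 4
Numerator: 30 * 29 * 28 * 27
Denominator: 4! = 24
C(30, 4) = 27405


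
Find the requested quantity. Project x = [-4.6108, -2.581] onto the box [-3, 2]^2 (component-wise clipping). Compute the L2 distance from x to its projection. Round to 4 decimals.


Project each component onto [-3, 2].
clip(-4.6108) = -3.0, clip(-2.581) = -2.581
Projection = [-3.0, -2.581]
Squared diffs: [2.5947, 0.0]
Distance = sqrt(2.5947) = 1.6108


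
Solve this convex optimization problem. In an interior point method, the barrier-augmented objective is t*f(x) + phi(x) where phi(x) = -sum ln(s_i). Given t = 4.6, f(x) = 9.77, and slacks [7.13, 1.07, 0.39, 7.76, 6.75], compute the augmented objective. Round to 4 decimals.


Step 1: Compute log-barrier.
ln values: [1.9643, 0.0677, -0.9416, 2.049, 1.9095]
phi = -(1.9643 + 0.0677 - 0.9416 + 2.049 + 1.9095) = -5.0489
Step 2: Compute augmented objective.
t*f(x) = 4.6*9.77 = 44.942
Total = 44.942 - 5.0489 = 39.8931


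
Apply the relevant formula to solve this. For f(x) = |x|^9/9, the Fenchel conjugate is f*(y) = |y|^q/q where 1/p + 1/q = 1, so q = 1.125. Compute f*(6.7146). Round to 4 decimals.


The conjugate exponent q satisfies 1/p + 1/q = 1.
p = 9, so q = 9/(9 - 1) = 1.125
|y|^q = 6.7146^1.125 = 8.5192
f*(6.7146) = 8.5192 / 1.125 = 7.5726


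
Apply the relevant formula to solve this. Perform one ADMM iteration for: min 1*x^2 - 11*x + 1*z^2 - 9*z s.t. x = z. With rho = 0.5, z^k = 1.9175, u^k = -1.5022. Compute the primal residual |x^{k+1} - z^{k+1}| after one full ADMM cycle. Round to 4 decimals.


ADMM iteration with rho = 0.5, z^k = 1.9175, u^k = -1.5022
Step 1: x-update.
Minimize 1*x^2 - 11*x + (0.5/2)*(x - 1.9175 - 1.5022)^2
FOC: (2*1 + 0.5)*x = 11 + 0.5*(1.9175 + 1.5022)
x^{k+1} = 5.0839
Step 2: z-update.
Minimize 1*z^2 - 9*z + (0.5/2)*(5.0839 - z - 1.5022)^2
FOC: (2*1 + 0.5)*z = 9 + 0.5*(5.0839 - 1.5022)
z^{k+1} = 4.3163
Step 3: u-update.
u^{k+1} = -1.5022 + 5.0839 - 4.3163 = -0.7346
Step 4: Primal residual = |5.0839 - 4.3163| = 0.7676


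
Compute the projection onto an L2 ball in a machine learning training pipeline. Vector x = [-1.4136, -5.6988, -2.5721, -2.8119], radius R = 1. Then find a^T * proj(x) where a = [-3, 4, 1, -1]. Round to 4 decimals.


Step 1: Compute ||x|| (intermediates to 6 decimals).
||x|| = sqrt((-1.4136)^2 + (-5.6988)^2 + (-2.5721)^2 + (-2.8119)^2) = 6.99979
Step 2: Project.
Since ||x|| > R, scale = R/||x|| = 1/6.99979 = 0.142861, proj(x) = scale * x
proj(x) = [-0.201948, -0.814136, -0.367453, -0.401711]
Step 3: Dot product.
a^T * proj(x) = -3*(-0.201948) + 4*(-0.814136) + 1*(-0.367453) - 1*(-0.401711) = -2.6164


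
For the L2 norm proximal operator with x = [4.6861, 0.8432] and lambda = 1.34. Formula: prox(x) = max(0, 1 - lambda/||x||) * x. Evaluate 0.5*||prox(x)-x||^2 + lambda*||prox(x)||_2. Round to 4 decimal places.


Step 1: Compute ||x||.
||x|| = 4.7614
Step 2: Compute scaling factor.
scale = max(0, 1 - 1.34/4.7614) = 0.7186
Step 3: prox(x) = [3.3673, 0.6059]
||prox(x)|| = 3.4214
Step 4: Proximal objective.
0.5*||prox-x||^2 = 0.8978
lambda*||prox|| = 4.5847
Total = 5.4824


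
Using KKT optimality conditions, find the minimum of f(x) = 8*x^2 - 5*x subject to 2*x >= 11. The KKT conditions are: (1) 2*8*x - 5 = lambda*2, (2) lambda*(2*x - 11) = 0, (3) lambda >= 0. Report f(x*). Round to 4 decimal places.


Step 1: Try lambda = 0 (constraint inactive).
x_unc = 5/(2*8) = 0.3125
Check: 2*0.3125 = 0.625 < 11 -- violated!
Step 2: Constraint must be active: 2*x = 11
x* = 11/2 = 5.5
lambda = (2*8*5.5 - 5)/2 = 41.5
Step 3: Compute optimal value.
f(x*) = 8*5.5^2 - 5*5.5 = 214.5


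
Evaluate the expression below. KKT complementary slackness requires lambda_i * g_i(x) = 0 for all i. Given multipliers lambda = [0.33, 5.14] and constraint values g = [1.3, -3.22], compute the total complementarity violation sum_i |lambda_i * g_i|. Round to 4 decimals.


KKT complementary slackness check:
lambda_1 * g_1 = 0.33 * 1.3 = 0.429
lambda_2 * g_2 = 5.14 * -3.22 = -16.5508
Total violation = 0.429 + 16.5508 = 16.9798


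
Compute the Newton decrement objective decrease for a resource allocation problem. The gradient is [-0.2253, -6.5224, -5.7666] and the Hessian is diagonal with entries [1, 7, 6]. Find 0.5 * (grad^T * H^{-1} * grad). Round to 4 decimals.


Step 1: H is diagonal, so H^(-1) * g = [-0.2253, -0.9318, -0.9611].
Step 2: g^T H^(-1) g = sum_i g_i^2 / H_ii
  = (-0.2253)^2/1 + (-6.5224)^2/7 + (-5.7666)^2/6
  = 0.0508 + 6.0774 + 5.5423 = 11.6704
Step 3: Objective decrease = 0.5 * g^T H^(-1) g = 5.8352


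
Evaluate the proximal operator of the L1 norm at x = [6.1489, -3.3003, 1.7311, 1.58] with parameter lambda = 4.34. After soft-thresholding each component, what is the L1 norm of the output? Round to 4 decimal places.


Soft-thresholding with lambda = 4.34:
prox(6.1489) = sign(6.1489)*max(|6.1489| - 4.34, 0) = 1.8089
prox(-3.3003) = sign(-3.3003)*max(|-3.3003| - 4.34, 0) = 0.0
prox(1.7311) = sign(1.7311)*max(|1.7311| - 4.34, 0) = 0.0
prox(1.58) = sign(1.58)*max(|1.58| - 4.34, 0) = 0.0
prox(x) = [1.8089, 0.0, 0.0, 0.0]
||prox(x)||_1 = 1.8089 + 0.0 + 0.0 + 0.0 = 1.8089


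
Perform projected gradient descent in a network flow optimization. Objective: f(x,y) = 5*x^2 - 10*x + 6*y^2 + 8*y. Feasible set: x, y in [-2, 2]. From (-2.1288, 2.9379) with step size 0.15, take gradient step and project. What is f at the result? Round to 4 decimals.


Step 1: Compute gradient at (-2.1288, 2.9379).
grad_x = 2*5*-2.1288 - 10 = -31.288
grad_y = 2*6*2.9379 + 8 = 43.2548
Step 2: Gradient step.
x_raw = -2.1288 - 0.15*-31.288 = 2.5644
y_raw = 2.9379 - 0.15*43.2548 = -3.5503
Step 3: Project onto [-2, 2].
x_proj = clip(2.5644) = 2.0
y_proj = clip(-3.5503) = -2.0
Step 4: Evaluate f.
f(2.0, -2.0) = 8.0
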